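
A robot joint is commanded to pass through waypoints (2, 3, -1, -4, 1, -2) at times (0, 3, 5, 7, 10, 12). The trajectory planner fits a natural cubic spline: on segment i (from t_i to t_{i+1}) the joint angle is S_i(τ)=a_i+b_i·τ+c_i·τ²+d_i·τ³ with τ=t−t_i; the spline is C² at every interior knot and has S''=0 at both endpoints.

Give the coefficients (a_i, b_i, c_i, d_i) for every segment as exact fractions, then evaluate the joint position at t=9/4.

  seg 0: a=2 b=6767/6516 c=0 d=-4595/58644
  seg 1: a=3 b=-3509/3258 c=-4595/6516 d=397/3258
  seg 2: a=-1 b=-2645/1086 c=169/6516 d=2879/13032
  seg 3: a=-4 b=520/1629 c=4403/3258 d=-8819/29322
  seg 4: a=1 b=1001/3258 c=-736/543 d=368/1629
S(9/4) = 159589/46336

Δ: Δ0=1/3, Δ1=-2, Δ2=-3/2, Δ3=5/3, Δ4=-3/2
row 1: diag=10, rhs=-14; c'=1/5, d'=-7/5
row 2: denom=8−2·1/5=38/5; d'=(3−2·-7/5)/(38/5)=29/38
row 3: denom=10−2·5/19=180/19; d'=(19−2·29/38)/(180/19)=83/45
row 4: denom=10−3·19/60=181/20; d'=(-19−3·83/45)/(181/20)=-1472/543
back: M4=-1472/543
back: M3=83/45−19/60·-1472/543=4403/1629
back: M2=29/38−5/19·4403/1629=169/3258
back: M1=-7/5−1/5·169/3258=-4595/3258
M: M0=0, M1=-4595/3258, M2=169/3258, M3=4403/1629, M4=-1472/543, M5=0
seg 0: a=2, c=M0/2=0, d=(M1−M0)/(6·3)=-4595/58644, b=Δ0−h0·(2M0+M1)/6=6767/6516
seg 1: a=3, c=M1/2=-4595/6516, d=(M2−M1)/(6·2)=397/3258, b=Δ1−h1·(2M1+M2)/6=-3509/3258
seg 2: a=-1, c=M2/2=169/6516, d=(M3−M2)/(6·2)=2879/13032, b=Δ2−h2·(2M2+M3)/6=-2645/1086
seg 3: a=-4, c=M3/2=4403/3258, d=(M4−M3)/(6·3)=-8819/29322, b=Δ3−h3·(2M3+M4)/6=520/1629
seg 4: a=1, c=M4/2=-736/543, d=(M5−M4)/(6·2)=368/1629, b=Δ4−h4·(2M4+M5)/6=1001/3258
t_q=9/4 → seg 0, τ=9/4; S=2+6767/6516·τ+0·τ²+-4595/58644·τ³=159589/46336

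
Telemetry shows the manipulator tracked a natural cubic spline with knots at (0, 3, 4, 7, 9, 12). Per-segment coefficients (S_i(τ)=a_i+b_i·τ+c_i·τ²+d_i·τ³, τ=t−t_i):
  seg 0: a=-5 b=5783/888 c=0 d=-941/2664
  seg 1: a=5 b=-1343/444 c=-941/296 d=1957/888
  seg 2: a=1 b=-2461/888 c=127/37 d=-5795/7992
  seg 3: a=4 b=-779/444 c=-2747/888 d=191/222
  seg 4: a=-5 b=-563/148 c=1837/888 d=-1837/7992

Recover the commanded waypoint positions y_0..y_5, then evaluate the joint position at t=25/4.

y_0 = S_0(0) = a_0 = -5
y_1 = S_1(0) = a_1 = 5
y_2 = S_2(0) = a_2 = 1
y_3 = S_3(0) = a_3 = 4
y_4 = S_4(0) = a_4 = -5
y_5 = S_4(3) = -4
t_q=25/4 is in segment 2 (τ=9/4); S_2(τ)=73535/18944

y_0=-5 y_1=5 y_2=1 y_3=4 y_4=-5 y_5=-4
S(25/4) = 73535/18944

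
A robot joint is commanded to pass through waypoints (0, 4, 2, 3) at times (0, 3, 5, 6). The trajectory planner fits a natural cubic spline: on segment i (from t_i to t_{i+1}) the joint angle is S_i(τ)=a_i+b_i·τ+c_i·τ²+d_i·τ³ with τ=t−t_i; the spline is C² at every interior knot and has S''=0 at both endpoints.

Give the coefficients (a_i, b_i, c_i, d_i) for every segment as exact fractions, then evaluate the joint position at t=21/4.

  seg 0: a=0 b=193/84 c=0 d=-3/28
  seg 1: a=4 b=-25/42 c=-27/28 d=8/21
  seg 2: a=2 b=5/42 c=37/28 d=-37/84
S(21/4) = 539/256

Δ: Δ0=4/3, Δ1=-1, Δ2=1
row 1: diag=10, rhs=-14; c'=1/5, d'=-7/5
row 2: denom=6−2·1/5=28/5; d'=(12−2·-7/5)/(28/5)=37/14
back: M2=37/14
back: M1=-7/5−1/5·37/14=-27/14
M: M0=0, M1=-27/14, M2=37/14, M3=0
seg 0: a=0, c=M0/2=0, d=(M1−M0)/(6·3)=-3/28, b=Δ0−h0·(2M0+M1)/6=193/84
seg 1: a=4, c=M1/2=-27/28, d=(M2−M1)/(6·2)=8/21, b=Δ1−h1·(2M1+M2)/6=-25/42
seg 2: a=2, c=M2/2=37/28, d=(M3−M2)/(6·1)=-37/84, b=Δ2−h2·(2M2+M3)/6=5/42
t_q=21/4 → seg 2, τ=1/4; S=2+5/42·τ+37/28·τ²+-37/84·τ³=539/256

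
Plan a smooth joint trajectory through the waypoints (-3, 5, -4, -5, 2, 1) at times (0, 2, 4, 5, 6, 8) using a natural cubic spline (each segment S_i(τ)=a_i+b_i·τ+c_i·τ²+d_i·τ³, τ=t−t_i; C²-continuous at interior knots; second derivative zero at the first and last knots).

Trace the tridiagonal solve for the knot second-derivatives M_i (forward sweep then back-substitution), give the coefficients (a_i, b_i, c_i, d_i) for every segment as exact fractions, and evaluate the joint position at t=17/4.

Δ: Δ0=4, Δ1=-9/2, Δ2=-1, Δ3=7, Δ4=-1/2
row 1: diag=8, rhs=-51; c'=1/4, d'=-51/8
row 2: denom=6−2·1/4=11/2; d'=(21−2·-51/8)/(11/2)=135/22
row 3: denom=4−1·2/11=42/11; d'=(48−1·135/22)/(42/11)=307/28
row 4: denom=6−1·11/42=241/42; d'=(-45−1·307/28)/(241/42)=-4701/482
back: M4=-4701/482
back: M3=307/28−11/42·-4701/482=3258/241
back: M2=135/22−2/11·3258/241=1773/482
back: M1=-51/8−1/4·1773/482=-1758/241
M: M0=0, M1=-1758/241, M2=1773/482, M3=3258/241, M4=-4701/482, M5=0
seg 0: a=-3, c=M0/2=0, d=(M1−M0)/(6·2)=-293/482, b=Δ0−h0·(2M0+M1)/6=1550/241
seg 1: a=5, c=M1/2=-879/241, d=(M2−M1)/(6·2)=1763/1928, b=Δ1−h1·(2M1+M2)/6=-208/241
seg 2: a=-4, c=M2/2=1773/964, d=(M3−M2)/(6·1)=1581/964, b=Δ2−h2·(2M2+M3)/6=-2159/482
seg 3: a=-5, c=M3/2=1629/241, d=(M4−M3)/(6·1)=-3739/964, b=Δ3−h3·(2M3+M4)/6=3971/964
seg 4: a=2, c=M4/2=-4701/964, d=(M5−M4)/(6·2)=1567/1928, b=Δ4−h4·(2M4+M5)/6=2893/482
t_q=17/4 → seg 2, τ=1/4; S=-4+-2159/482·τ+1773/964·τ²+1581/964·τ³=-307199/61696

  seg 0: a=-3 b=1550/241 c=0 d=-293/482
  seg 1: a=5 b=-208/241 c=-879/241 d=1763/1928
  seg 2: a=-4 b=-2159/482 c=1773/964 d=1581/964
  seg 3: a=-5 b=3971/964 c=1629/241 d=-3739/964
  seg 4: a=2 b=2893/482 c=-4701/964 d=1567/1928
S(17/4) = -307199/61696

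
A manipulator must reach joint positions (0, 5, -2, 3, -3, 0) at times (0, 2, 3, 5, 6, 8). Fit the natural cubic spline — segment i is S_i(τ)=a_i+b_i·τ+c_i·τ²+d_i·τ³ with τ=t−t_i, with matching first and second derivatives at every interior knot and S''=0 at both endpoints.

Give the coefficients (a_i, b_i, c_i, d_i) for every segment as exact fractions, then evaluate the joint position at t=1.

  seg 0: a=0 b=14271/2162 c=0 d=-4433/4324
  seg 1: a=5 b=-12327/2162 c=-13299/2162 d=5246/1081
  seg 2: a=-2 b=-7449/2162 c=18177/2162 d=-125/46
  seg 3: a=3 b=-5241/2162 c=-17073/2162 d=4671/1081
  seg 4: a=-3 b=-11361/2162 c=10953/2162 d=-3651/4324
S(1) = 24109/4324

Δ: Δ0=5/2, Δ1=-7, Δ2=5/2, Δ3=-6, Δ4=3/2
row 1: diag=6, rhs=-57; c'=1/6, d'=-19/2
row 2: denom=6−1·1/6=35/6; d'=(57−1·-19/2)/(35/6)=57/5
row 3: denom=6−2·12/35=186/35; d'=(-51−2·57/5)/(186/35)=-861/62
row 4: denom=6−1·35/186=1081/186; d'=(45−1·-861/62)/(1081/186)=10953/1081
back: M4=10953/1081
back: M3=-861/62−35/186·10953/1081=-17073/1081
back: M2=57/5−12/35·-17073/1081=18177/1081
back: M1=-19/2−1/6·18177/1081=-13299/1081
M: M0=0, M1=-13299/1081, M2=18177/1081, M3=-17073/1081, M4=10953/1081, M5=0
seg 0: a=0, c=M0/2=0, d=(M1−M0)/(6·2)=-4433/4324, b=Δ0−h0·(2M0+M1)/6=14271/2162
seg 1: a=5, c=M1/2=-13299/2162, d=(M2−M1)/(6·1)=5246/1081, b=Δ1−h1·(2M1+M2)/6=-12327/2162
seg 2: a=-2, c=M2/2=18177/2162, d=(M3−M2)/(6·2)=-125/46, b=Δ2−h2·(2M2+M3)/6=-7449/2162
seg 3: a=3, c=M3/2=-17073/2162, d=(M4−M3)/(6·1)=4671/1081, b=Δ3−h3·(2M3+M4)/6=-5241/2162
seg 4: a=-3, c=M4/2=10953/2162, d=(M5−M4)/(6·2)=-3651/4324, b=Δ4−h4·(2M4+M5)/6=-11361/2162
t_q=1 → seg 0, τ=1; S=0+14271/2162·τ+0·τ²+-4433/4324·τ³=24109/4324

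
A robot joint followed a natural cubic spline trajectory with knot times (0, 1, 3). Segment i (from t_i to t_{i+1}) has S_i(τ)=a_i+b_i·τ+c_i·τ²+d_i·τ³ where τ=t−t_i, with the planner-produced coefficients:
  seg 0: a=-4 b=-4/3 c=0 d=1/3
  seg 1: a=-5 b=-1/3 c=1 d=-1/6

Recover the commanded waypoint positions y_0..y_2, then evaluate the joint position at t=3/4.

y_0 = S_0(0) = a_0 = -4
y_1 = S_1(0) = a_1 = -5
y_2 = S_1(2) = -3
t_q=3/4 is in segment 0 (τ=3/4); S_0(τ)=-311/64

y_0=-4 y_1=-5 y_2=-3
S(3/4) = -311/64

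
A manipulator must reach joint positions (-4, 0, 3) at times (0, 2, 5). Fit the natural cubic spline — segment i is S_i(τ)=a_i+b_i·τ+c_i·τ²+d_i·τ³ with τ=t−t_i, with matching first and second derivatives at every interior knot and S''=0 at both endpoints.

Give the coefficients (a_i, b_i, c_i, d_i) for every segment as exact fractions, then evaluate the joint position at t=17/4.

  seg 0: a=-4 b=11/5 c=0 d=-1/20
  seg 1: a=0 b=8/5 c=-3/10 d=1/30
S(17/4) = 315/128

Δ: Δ0=2, Δ1=1
row 1: diag=10, rhs=-6; c'=3/10, d'=-3/5
back: M1=-3/5
M: M0=0, M1=-3/5, M2=0
seg 0: a=-4, c=M0/2=0, d=(M1−M0)/(6·2)=-1/20, b=Δ0−h0·(2M0+M1)/6=11/5
seg 1: a=0, c=M1/2=-3/10, d=(M2−M1)/(6·3)=1/30, b=Δ1−h1·(2M1+M2)/6=8/5
t_q=17/4 → seg 1, τ=9/4; S=0+8/5·τ+-3/10·τ²+1/30·τ³=315/128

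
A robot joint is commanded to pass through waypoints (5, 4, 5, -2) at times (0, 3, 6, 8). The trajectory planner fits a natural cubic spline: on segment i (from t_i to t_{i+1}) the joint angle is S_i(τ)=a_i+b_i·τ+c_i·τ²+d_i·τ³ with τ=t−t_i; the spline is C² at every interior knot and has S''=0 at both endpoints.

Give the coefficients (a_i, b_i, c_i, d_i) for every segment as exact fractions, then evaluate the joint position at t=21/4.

  seg 0: a=5 b=-61/74 c=0 d=109/1998
  seg 1: a=4 b=24/37 c=109/222 d=-397/1998
  seg 2: a=5 b=-131/74 c=-48/37 d=8/37
S(21/4) = 26909/4736

Δ: Δ0=-1/3, Δ1=1/3, Δ2=-7/2
row 1: diag=12, rhs=4; c'=1/4, d'=1/3
row 2: denom=10−3·1/4=37/4; d'=(-23−3·1/3)/(37/4)=-96/37
back: M2=-96/37
back: M1=1/3−1/4·-96/37=109/111
M: M0=0, M1=109/111, M2=-96/37, M3=0
seg 0: a=5, c=M0/2=0, d=(M1−M0)/(6·3)=109/1998, b=Δ0−h0·(2M0+M1)/6=-61/74
seg 1: a=4, c=M1/2=109/222, d=(M2−M1)/(6·3)=-397/1998, b=Δ1−h1·(2M1+M2)/6=24/37
seg 2: a=5, c=M2/2=-48/37, d=(M3−M2)/(6·2)=8/37, b=Δ2−h2·(2M2+M3)/6=-131/74
t_q=21/4 → seg 1, τ=9/4; S=4+24/37·τ+109/222·τ²+-397/1998·τ³=26909/4736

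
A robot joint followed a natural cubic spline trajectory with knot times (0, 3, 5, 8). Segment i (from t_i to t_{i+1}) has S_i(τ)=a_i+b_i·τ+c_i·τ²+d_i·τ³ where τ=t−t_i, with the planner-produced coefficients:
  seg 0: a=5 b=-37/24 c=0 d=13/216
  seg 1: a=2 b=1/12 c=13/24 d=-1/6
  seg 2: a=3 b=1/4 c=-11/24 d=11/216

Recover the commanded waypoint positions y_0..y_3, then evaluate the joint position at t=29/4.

y_0 = S_0(0) = a_0 = 5
y_1 = S_1(0) = a_1 = 2
y_2 = S_2(0) = a_2 = 3
y_3 = S_2(3) = 1
t_q=29/4 is in segment 2 (τ=9/4); S_2(τ)=933/512

y_0=5 y_1=2 y_2=3 y_3=1
S(29/4) = 933/512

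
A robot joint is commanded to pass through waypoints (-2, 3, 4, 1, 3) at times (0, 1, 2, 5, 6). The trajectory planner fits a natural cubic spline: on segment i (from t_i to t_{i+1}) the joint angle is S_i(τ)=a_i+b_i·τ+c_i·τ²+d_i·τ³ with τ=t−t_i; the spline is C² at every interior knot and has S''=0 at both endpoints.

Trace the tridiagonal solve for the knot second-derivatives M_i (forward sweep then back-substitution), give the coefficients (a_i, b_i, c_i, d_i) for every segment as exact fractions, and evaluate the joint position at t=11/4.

Δ: Δ0=5, Δ1=1, Δ2=-1, Δ3=2
row 1: diag=4, rhs=-24; c'=1/4, d'=-6
row 2: denom=8−1·1/4=31/4; d'=(-12−1·-6)/(31/4)=-24/31
row 3: denom=8−3·12/31=212/31; d'=(18−3·-24/31)/(212/31)=315/106
back: M3=315/106
back: M2=-24/31−12/31·315/106=-102/53
back: M1=-6−1/4·-102/53=-585/106
M: M0=0, M1=-585/106, M2=-102/53, M3=315/106, M4=0
seg 0: a=-2, c=M0/2=0, d=(M1−M0)/(6·1)=-195/212, b=Δ0−h0·(2M0+M1)/6=1255/212
seg 1: a=3, c=M1/2=-585/212, d=(M2−M1)/(6·1)=127/212, b=Δ1−h1·(2M1+M2)/6=335/106
seg 2: a=4, c=M2/2=-51/53, d=(M3−M2)/(6·3)=173/636, b=Δ2−h2·(2M2+M3)/6=-119/212
seg 3: a=1, c=M3/2=315/212, d=(M4−M3)/(6·1)=-105/212, b=Δ3−h3·(2M3+M4)/6=107/106
t_q=11/4 → seg 2, τ=3/4; S=4+-119/212·τ+-51/53·τ²+173/636·τ³=42773/13568

  seg 0: a=-2 b=1255/212 c=0 d=-195/212
  seg 1: a=3 b=335/106 c=-585/212 d=127/212
  seg 2: a=4 b=-119/212 c=-51/53 d=173/636
  seg 3: a=1 b=107/106 c=315/212 d=-105/212
S(11/4) = 42773/13568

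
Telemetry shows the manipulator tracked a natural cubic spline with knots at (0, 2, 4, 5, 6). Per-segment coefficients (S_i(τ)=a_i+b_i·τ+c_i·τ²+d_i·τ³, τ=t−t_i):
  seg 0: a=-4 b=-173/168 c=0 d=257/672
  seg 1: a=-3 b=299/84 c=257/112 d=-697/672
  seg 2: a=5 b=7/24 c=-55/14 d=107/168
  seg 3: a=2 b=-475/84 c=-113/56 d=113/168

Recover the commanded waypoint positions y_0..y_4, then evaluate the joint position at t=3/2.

y_0=-4 y_1=-3 y_2=5 y_3=2 y_4=-5
S(3/2) = -1089/256

y_0 = S_0(0) = a_0 = -4
y_1 = S_1(0) = a_1 = -3
y_2 = S_2(0) = a_2 = 5
y_3 = S_3(0) = a_3 = 2
y_4 = S_3(1) = -5
t_q=3/2 is in segment 0 (τ=3/2); S_0(τ)=-1089/256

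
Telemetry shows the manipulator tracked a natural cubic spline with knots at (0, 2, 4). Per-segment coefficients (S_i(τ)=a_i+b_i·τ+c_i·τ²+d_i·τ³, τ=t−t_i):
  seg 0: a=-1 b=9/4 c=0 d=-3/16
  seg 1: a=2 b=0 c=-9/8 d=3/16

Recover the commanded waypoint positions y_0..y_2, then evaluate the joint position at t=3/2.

y_0=-1 y_1=2 y_2=-1
S(3/2) = 223/128

y_0 = S_0(0) = a_0 = -1
y_1 = S_1(0) = a_1 = 2
y_2 = S_1(2) = -1
t_q=3/2 is in segment 0 (τ=3/2); S_0(τ)=223/128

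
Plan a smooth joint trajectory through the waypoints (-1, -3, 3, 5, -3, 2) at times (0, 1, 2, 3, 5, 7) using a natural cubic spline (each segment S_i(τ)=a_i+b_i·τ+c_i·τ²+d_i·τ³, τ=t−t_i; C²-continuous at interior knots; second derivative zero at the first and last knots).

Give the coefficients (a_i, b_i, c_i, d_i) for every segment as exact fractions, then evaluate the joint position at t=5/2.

  seg 0: a=-1 b=-2715/628 c=0 d=1459/628
  seg 1: a=-3 b=831/314 c=4377/628 d=-2271/628
  seg 2: a=3 b=3603/628 c=-609/157 d=89/628
  seg 3: a=5 b=-501/314 c=-2169/628 d=707/628
  seg 4: a=-3 b=-597/314 c=2073/628 d=-691/1256
S(5/2) = 24701/5024

Δ: Δ0=-2, Δ1=6, Δ2=2, Δ3=-4, Δ4=5/2
row 1: diag=4, rhs=48; c'=1/4, d'=12
row 2: denom=4−1·1/4=15/4; d'=(-24−1·12)/(15/4)=-48/5
row 3: denom=6−1·4/15=86/15; d'=(-36−1·-48/5)/(86/15)=-198/43
row 4: denom=8−2·15/43=314/43; d'=(39−2·-198/43)/(314/43)=2073/314
back: M4=2073/314
back: M3=-198/43−15/43·2073/314=-2169/314
back: M2=-48/5−4/15·-2169/314=-1218/157
back: M1=12−1/4·-1218/157=4377/314
M: M0=0, M1=4377/314, M2=-1218/157, M3=-2169/314, M4=2073/314, M5=0
seg 0: a=-1, c=M0/2=0, d=(M1−M0)/(6·1)=1459/628, b=Δ0−h0·(2M0+M1)/6=-2715/628
seg 1: a=-3, c=M1/2=4377/628, d=(M2−M1)/(6·1)=-2271/628, b=Δ1−h1·(2M1+M2)/6=831/314
seg 2: a=3, c=M2/2=-609/157, d=(M3−M2)/(6·1)=89/628, b=Δ2−h2·(2M2+M3)/6=3603/628
seg 3: a=5, c=M3/2=-2169/628, d=(M4−M3)/(6·2)=707/628, b=Δ3−h3·(2M3+M4)/6=-501/314
seg 4: a=-3, c=M4/2=2073/628, d=(M5−M4)/(6·2)=-691/1256, b=Δ4−h4·(2M4+M5)/6=-597/314
t_q=5/2 → seg 2, τ=1/2; S=3+3603/628·τ+-609/157·τ²+89/628·τ³=24701/5024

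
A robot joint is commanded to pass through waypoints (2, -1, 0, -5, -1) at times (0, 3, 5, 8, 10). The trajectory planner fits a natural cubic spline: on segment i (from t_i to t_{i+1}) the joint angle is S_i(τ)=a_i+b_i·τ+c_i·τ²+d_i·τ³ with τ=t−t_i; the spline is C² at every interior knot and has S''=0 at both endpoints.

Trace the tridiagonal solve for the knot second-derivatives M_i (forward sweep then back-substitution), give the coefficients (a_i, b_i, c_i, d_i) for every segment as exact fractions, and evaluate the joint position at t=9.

  seg 0: a=2 b=-2951/1740 c=0 d=1211/15660
  seg 1: a=-1 b=341/870 c=1211/1740 d=-1117/3480
  seg 2: a=0 b=-98/145 c=-107/87 d=1174/3915
  seg 3: a=-5 b=6/145 c=213/145 d=-71/290
S(9) = -1083/290

Δ: Δ0=-1, Δ1=1/2, Δ2=-5/3, Δ3=2
row 1: diag=10, rhs=9; c'=1/5, d'=9/10
row 2: denom=10−2·1/5=48/5; d'=(-13−2·9/10)/(48/5)=-37/24
row 3: denom=10−3·5/16=145/16; d'=(22−3·-37/24)/(145/16)=426/145
back: M3=426/145
back: M2=-37/24−5/16·426/145=-214/87
back: M1=9/10−1/5·-214/87=1211/870
M: M0=0, M1=1211/870, M2=-214/87, M3=426/145, M4=0
seg 0: a=2, c=M0/2=0, d=(M1−M0)/(6·3)=1211/15660, b=Δ0−h0·(2M0+M1)/6=-2951/1740
seg 1: a=-1, c=M1/2=1211/1740, d=(M2−M1)/(6·2)=-1117/3480, b=Δ1−h1·(2M1+M2)/6=341/870
seg 2: a=0, c=M2/2=-107/87, d=(M3−M2)/(6·3)=1174/3915, b=Δ2−h2·(2M2+M3)/6=-98/145
seg 3: a=-5, c=M3/2=213/145, d=(M4−M3)/(6·2)=-71/290, b=Δ3−h3·(2M3+M4)/6=6/145
t_q=9 → seg 3, τ=1; S=-5+6/145·τ+213/145·τ²+-71/290·τ³=-1083/290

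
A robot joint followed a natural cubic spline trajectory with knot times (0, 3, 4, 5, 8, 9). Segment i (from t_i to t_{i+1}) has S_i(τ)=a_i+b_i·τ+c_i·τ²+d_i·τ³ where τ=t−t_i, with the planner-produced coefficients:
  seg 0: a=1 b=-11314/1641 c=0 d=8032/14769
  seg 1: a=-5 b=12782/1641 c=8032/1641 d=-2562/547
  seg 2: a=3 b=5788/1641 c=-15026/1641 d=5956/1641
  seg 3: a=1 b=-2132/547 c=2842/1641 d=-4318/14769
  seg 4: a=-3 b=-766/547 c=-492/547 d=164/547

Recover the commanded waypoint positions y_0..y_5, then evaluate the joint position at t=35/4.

y_0=1 y_1=-5 y_2=3 y_3=1 y_4=-3 y_5=-5
S(35/4) = -38769/8752

y_0 = S_0(0) = a_0 = 1
y_1 = S_1(0) = a_1 = -5
y_2 = S_2(0) = a_2 = 3
y_3 = S_3(0) = a_3 = 1
y_4 = S_4(0) = a_4 = -3
y_5 = S_4(1) = -5
t_q=35/4 is in segment 4 (τ=3/4); S_4(τ)=-38769/8752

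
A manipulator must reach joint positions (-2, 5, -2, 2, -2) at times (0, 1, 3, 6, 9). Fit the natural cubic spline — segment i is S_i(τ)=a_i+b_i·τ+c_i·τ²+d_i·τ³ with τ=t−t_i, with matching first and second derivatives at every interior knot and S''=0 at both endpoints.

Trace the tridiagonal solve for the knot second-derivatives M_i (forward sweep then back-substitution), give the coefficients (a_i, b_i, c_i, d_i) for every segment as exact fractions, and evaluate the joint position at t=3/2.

  seg 0: a=-2 b=3749/412 c=0 d=-865/412
  seg 1: a=5 b=577/206 c=-2595/412 d=1297/824
  seg 2: a=-2 b=-361/103 c=324/103 d=-1421/2781
  seg 3: a=2 b=162/103 c=-449/309 d=449/2781
S(3/2) = 33109/6592

Δ: Δ0=7, Δ1=-7/2, Δ2=4/3, Δ3=-4/3
row 1: diag=6, rhs=-63; c'=1/3, d'=-21/2
row 2: denom=10−2·1/3=28/3; d'=(29−2·-21/2)/(28/3)=75/14
row 3: denom=12−3·9/28=309/28; d'=(-16−3·75/14)/(309/28)=-898/309
back: M3=-898/309
back: M2=75/14−9/28·-898/309=648/103
back: M1=-21/2−1/3·648/103=-2595/206
M: M0=0, M1=-2595/206, M2=648/103, M3=-898/309, M4=0
seg 0: a=-2, c=M0/2=0, d=(M1−M0)/(6·1)=-865/412, b=Δ0−h0·(2M0+M1)/6=3749/412
seg 1: a=5, c=M1/2=-2595/412, d=(M2−M1)/(6·2)=1297/824, b=Δ1−h1·(2M1+M2)/6=577/206
seg 2: a=-2, c=M2/2=324/103, d=(M3−M2)/(6·3)=-1421/2781, b=Δ2−h2·(2M2+M3)/6=-361/103
seg 3: a=2, c=M3/2=-449/309, d=(M4−M3)/(6·3)=449/2781, b=Δ3−h3·(2M3+M4)/6=162/103
t_q=3/2 → seg 1, τ=1/2; S=5+577/206·τ+-2595/412·τ²+1297/824·τ³=33109/6592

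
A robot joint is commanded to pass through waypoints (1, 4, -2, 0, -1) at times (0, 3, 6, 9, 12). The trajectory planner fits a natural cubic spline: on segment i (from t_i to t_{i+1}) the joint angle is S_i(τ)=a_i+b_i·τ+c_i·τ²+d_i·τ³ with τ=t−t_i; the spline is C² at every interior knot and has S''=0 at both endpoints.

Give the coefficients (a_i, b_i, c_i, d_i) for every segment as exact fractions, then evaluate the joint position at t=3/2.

Δ: Δ0=1, Δ1=-2, Δ2=2/3, Δ3=-1/3
row 1: diag=12, rhs=-18; c'=1/4, d'=-3/2
row 2: denom=12−3·1/4=45/4; d'=(16−3·-3/2)/(45/4)=82/45
row 3: denom=12−3·4/15=56/5; d'=(-6−3·82/45)/(56/5)=-43/42
back: M3=-43/42
back: M2=82/45−4/15·-43/42=44/21
back: M1=-3/2−1/4·44/21=-85/42
M: M0=0, M1=-85/42, M2=44/21, M3=-43/42, M4=0
seg 0: a=1, c=M0/2=0, d=(M1−M0)/(6·3)=-85/756, b=Δ0−h0·(2M0+M1)/6=169/84
seg 1: a=4, c=M1/2=-85/84, d=(M2−M1)/(6·3)=173/756, b=Δ1−h1·(2M1+M2)/6=-43/42
seg 2: a=-2, c=M2/2=22/21, d=(M3−M2)/(6·3)=-131/756, b=Δ2−h2·(2M2+M3)/6=-11/12
seg 3: a=0, c=M3/2=-43/84, d=(M4−M3)/(6·3)=43/756, b=Δ3−h3·(2M3+M4)/6=29/42
t_q=3/2 → seg 0, τ=3/2; S=1+169/84·τ+0·τ²+-85/756·τ³=815/224

  seg 0: a=1 b=169/84 c=0 d=-85/756
  seg 1: a=4 b=-43/42 c=-85/84 d=173/756
  seg 2: a=-2 b=-11/12 c=22/21 d=-131/756
  seg 3: a=0 b=29/42 c=-43/84 d=43/756
S(3/2) = 815/224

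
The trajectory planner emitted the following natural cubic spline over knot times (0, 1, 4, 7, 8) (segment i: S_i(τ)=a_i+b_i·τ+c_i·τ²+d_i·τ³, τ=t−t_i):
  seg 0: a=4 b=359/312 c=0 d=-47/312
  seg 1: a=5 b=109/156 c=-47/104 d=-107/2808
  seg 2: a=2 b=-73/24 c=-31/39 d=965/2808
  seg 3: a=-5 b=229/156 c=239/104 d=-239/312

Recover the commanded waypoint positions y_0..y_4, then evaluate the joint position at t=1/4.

y_0=4 y_1=5 y_2=2 y_3=-5 y_4=-2
S(1/4) = 28523/6656

y_0 = S_0(0) = a_0 = 4
y_1 = S_1(0) = a_1 = 5
y_2 = S_2(0) = a_2 = 2
y_3 = S_3(0) = a_3 = -5
y_4 = S_3(1) = -2
t_q=1/4 is in segment 0 (τ=1/4); S_0(τ)=28523/6656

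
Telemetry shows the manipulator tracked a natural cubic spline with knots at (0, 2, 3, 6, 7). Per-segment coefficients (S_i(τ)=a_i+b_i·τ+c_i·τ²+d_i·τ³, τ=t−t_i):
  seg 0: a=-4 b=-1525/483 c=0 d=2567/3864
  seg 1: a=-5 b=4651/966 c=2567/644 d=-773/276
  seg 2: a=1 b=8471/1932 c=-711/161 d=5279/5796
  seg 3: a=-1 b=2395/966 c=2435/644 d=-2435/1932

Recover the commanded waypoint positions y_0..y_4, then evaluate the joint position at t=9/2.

y_0 = S_0(0) = a_0 = -4
y_1 = S_1(0) = a_1 = -5
y_2 = S_2(0) = a_2 = 1
y_3 = S_3(0) = a_3 = -1
y_4 = S_3(1) = 4
t_q=9/2 is in segment 2 (τ=3/2); S_2(τ)=3681/5152

y_0=-4 y_1=-5 y_2=1 y_3=-1 y_4=4
S(9/2) = 3681/5152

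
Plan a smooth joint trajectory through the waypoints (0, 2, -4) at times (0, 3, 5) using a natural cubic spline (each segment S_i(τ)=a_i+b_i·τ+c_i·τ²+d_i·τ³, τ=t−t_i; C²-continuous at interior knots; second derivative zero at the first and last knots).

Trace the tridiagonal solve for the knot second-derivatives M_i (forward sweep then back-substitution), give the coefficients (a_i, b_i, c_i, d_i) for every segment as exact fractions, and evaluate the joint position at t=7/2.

Δ: Δ0=2/3, Δ1=-3
row 1: diag=10, rhs=-22; c'=1/5, d'=-11/5
back: M1=-11/5
M: M0=0, M1=-11/5, M2=0
seg 0: a=0, c=M0/2=0, d=(M1−M0)/(6·3)=-11/90, b=Δ0−h0·(2M0+M1)/6=53/30
seg 1: a=2, c=M1/2=-11/10, d=(M2−M1)/(6·2)=11/60, b=Δ1−h1·(2M1+M2)/6=-23/15
t_q=7/2 → seg 1, τ=1/2; S=2+-23/15·τ+-11/10·τ²+11/60·τ³=157/160

  seg 0: a=0 b=53/30 c=0 d=-11/90
  seg 1: a=2 b=-23/15 c=-11/10 d=11/60
S(7/2) = 157/160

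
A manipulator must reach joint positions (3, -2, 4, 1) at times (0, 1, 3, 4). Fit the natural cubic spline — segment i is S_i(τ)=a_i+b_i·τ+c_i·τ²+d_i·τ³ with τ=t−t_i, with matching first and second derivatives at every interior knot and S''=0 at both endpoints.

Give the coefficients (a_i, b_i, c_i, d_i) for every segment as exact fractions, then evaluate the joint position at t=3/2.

Δ: Δ0=-5, Δ1=3, Δ2=-3
row 1: diag=6, rhs=48; c'=1/3, d'=8
row 2: denom=6−2·1/3=16/3; d'=(-36−2·8)/(16/3)=-39/4
back: M2=-39/4
back: M1=8−1/3·-39/4=45/4
M: M0=0, M1=45/4, M2=-39/4, M3=0
seg 0: a=3, c=M0/2=0, d=(M1−M0)/(6·1)=15/8, b=Δ0−h0·(2M0+M1)/6=-55/8
seg 1: a=-2, c=M1/2=45/8, d=(M2−M1)/(6·2)=-7/4, b=Δ1−h1·(2M1+M2)/6=-5/4
seg 2: a=4, c=M2/2=-39/8, d=(M3−M2)/(6·1)=13/8, b=Δ2−h2·(2M2+M3)/6=1/4
t_q=3/2 → seg 1, τ=1/2; S=-2+-5/4·τ+45/8·τ²+-7/4·τ³=-23/16

  seg 0: a=3 b=-55/8 c=0 d=15/8
  seg 1: a=-2 b=-5/4 c=45/8 d=-7/4
  seg 2: a=4 b=1/4 c=-39/8 d=13/8
S(3/2) = -23/16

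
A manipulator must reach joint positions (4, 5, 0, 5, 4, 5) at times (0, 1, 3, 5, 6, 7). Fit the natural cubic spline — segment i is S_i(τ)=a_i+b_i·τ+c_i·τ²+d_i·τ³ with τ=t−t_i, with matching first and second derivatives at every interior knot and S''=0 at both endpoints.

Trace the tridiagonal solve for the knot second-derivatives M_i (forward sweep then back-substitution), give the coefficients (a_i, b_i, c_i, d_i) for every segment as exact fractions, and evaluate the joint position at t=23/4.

  seg 0: a=4 b=899/458 c=0 d=-441/458
  seg 1: a=5 b=-212/229 c=-1323/458 d=1925/1832
  seg 2: a=0 b=59/458 c=3129/916 d=-2043/1832
  seg 3: a=5 b=94/229 c=-750/229 d=427/229
  seg 4: a=4 b=-125/229 c=531/229 d=-177/229
S(23/4) = 62321/14656

Δ: Δ0=1, Δ1=-5/2, Δ2=5/2, Δ3=-1, Δ4=1
row 1: diag=6, rhs=-21; c'=1/3, d'=-7/2
row 2: denom=8−2·1/3=22/3; d'=(30−2·-7/2)/(22/3)=111/22
row 3: denom=6−2·3/11=60/11; d'=(-21−2·111/22)/(60/11)=-57/10
row 4: denom=4−1·11/60=229/60; d'=(12−1·-57/10)/(229/60)=1062/229
back: M4=1062/229
back: M3=-57/10−11/60·1062/229=-1500/229
back: M2=111/22−3/11·-1500/229=3129/458
back: M1=-7/2−1/3·3129/458=-1323/229
M: M0=0, M1=-1323/229, M2=3129/458, M3=-1500/229, M4=1062/229, M5=0
seg 0: a=4, c=M0/2=0, d=(M1−M0)/(6·1)=-441/458, b=Δ0−h0·(2M0+M1)/6=899/458
seg 1: a=5, c=M1/2=-1323/458, d=(M2−M1)/(6·2)=1925/1832, b=Δ1−h1·(2M1+M2)/6=-212/229
seg 2: a=0, c=M2/2=3129/916, d=(M3−M2)/(6·2)=-2043/1832, b=Δ2−h2·(2M2+M3)/6=59/458
seg 3: a=5, c=M3/2=-750/229, d=(M4−M3)/(6·1)=427/229, b=Δ3−h3·(2M3+M4)/6=94/229
seg 4: a=4, c=M4/2=531/229, d=(M5−M4)/(6·1)=-177/229, b=Δ4−h4·(2M4+M5)/6=-125/229
t_q=23/4 → seg 3, τ=3/4; S=5+94/229·τ+-750/229·τ²+427/229·τ³=62321/14656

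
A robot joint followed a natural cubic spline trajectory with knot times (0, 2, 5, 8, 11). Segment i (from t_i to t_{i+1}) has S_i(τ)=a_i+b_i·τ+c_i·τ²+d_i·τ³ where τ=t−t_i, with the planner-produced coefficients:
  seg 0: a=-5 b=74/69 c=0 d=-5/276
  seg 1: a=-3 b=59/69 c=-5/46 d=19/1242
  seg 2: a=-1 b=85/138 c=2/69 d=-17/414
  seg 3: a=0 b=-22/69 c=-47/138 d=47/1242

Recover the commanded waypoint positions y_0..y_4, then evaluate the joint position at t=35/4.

y_0=-5 y_1=-3 y_2=-1 y_3=0 y_4=-3
S(35/4) = -1221/2944

y_0 = S_0(0) = a_0 = -5
y_1 = S_1(0) = a_1 = -3
y_2 = S_2(0) = a_2 = -1
y_3 = S_3(0) = a_3 = 0
y_4 = S_3(3) = -3
t_q=35/4 is in segment 3 (τ=3/4); S_3(τ)=-1221/2944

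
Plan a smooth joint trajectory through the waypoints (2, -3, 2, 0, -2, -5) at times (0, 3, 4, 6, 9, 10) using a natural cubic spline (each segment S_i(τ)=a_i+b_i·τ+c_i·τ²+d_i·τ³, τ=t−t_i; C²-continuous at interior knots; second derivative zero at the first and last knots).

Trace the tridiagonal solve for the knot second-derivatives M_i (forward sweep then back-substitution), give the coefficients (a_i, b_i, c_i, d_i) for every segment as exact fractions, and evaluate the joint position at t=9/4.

  seg 0: a=2 b=-14351/3081 c=0 d=1024/3081
  seg 1: a=-3 b=13297/3081 c=3072/1027 d=-7108/3081
  seg 2: a=2 b=10405/3081 c=-4036/1027 d=5365/6162
  seg 3: a=0 b=-449/237 c=1329/1027 d=-2726/9243
  seg 4: a=-2 b=-6449/3081 c=-1397/1027 d=1397/3081
S(9/4) = -19285/4108

Δ: Δ0=-5/3, Δ1=5, Δ2=-1, Δ3=-2/3, Δ4=-3
row 1: diag=8, rhs=40; c'=1/8, d'=5
row 2: denom=6−1·1/8=47/8; d'=(-36−1·5)/(47/8)=-328/47
row 3: denom=10−2·16/47=438/47; d'=(2−2·-328/47)/(438/47)=125/73
row 4: denom=8−3·47/146=1027/146; d'=(-14−3·125/73)/(1027/146)=-2794/1027
back: M4=-2794/1027
back: M3=125/73−47/146·-2794/1027=2658/1027
back: M2=-328/47−16/47·2658/1027=-8072/1027
back: M1=5−1/8·-8072/1027=6144/1027
M: M0=0, M1=6144/1027, M2=-8072/1027, M3=2658/1027, M4=-2794/1027, M5=0
seg 0: a=2, c=M0/2=0, d=(M1−M0)/(6·3)=1024/3081, b=Δ0−h0·(2M0+M1)/6=-14351/3081
seg 1: a=-3, c=M1/2=3072/1027, d=(M2−M1)/(6·1)=-7108/3081, b=Δ1−h1·(2M1+M2)/6=13297/3081
seg 2: a=2, c=M2/2=-4036/1027, d=(M3−M2)/(6·2)=5365/6162, b=Δ2−h2·(2M2+M3)/6=10405/3081
seg 3: a=0, c=M3/2=1329/1027, d=(M4−M3)/(6·3)=-2726/9243, b=Δ3−h3·(2M3+M4)/6=-449/237
seg 4: a=-2, c=M4/2=-1397/1027, d=(M5−M4)/(6·1)=1397/3081, b=Δ4−h4·(2M4+M5)/6=-6449/3081
t_q=9/4 → seg 0, τ=9/4; S=2+-14351/3081·τ+0·τ²+1024/3081·τ³=-19285/4108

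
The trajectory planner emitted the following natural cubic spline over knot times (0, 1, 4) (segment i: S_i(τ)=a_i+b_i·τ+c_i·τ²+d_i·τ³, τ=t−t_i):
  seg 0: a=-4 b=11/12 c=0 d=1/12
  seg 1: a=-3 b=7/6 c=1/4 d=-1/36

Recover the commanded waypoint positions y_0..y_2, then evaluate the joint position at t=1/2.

y_0 = S_0(0) = a_0 = -4
y_1 = S_1(0) = a_1 = -3
y_2 = S_1(3) = 2
t_q=1/2 is in segment 0 (τ=1/2); S_0(τ)=-113/32

y_0=-4 y_1=-3 y_2=2
S(1/2) = -113/32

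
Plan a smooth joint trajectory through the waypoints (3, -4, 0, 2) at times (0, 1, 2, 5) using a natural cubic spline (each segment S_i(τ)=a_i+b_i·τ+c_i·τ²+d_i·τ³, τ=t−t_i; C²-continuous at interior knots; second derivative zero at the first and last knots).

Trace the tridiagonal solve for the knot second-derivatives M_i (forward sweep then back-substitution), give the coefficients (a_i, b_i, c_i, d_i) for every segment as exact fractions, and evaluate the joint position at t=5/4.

Δ: Δ0=-7, Δ1=4, Δ2=2/3
row 1: diag=4, rhs=66; c'=1/4, d'=33/2
row 2: denom=8−1·1/4=31/4; d'=(-20−1·33/2)/(31/4)=-146/31
back: M2=-146/31
back: M1=33/2−1/4·-146/31=548/31
M: M0=0, M1=548/31, M2=-146/31, M3=0
seg 0: a=3, c=M0/2=0, d=(M1−M0)/(6·1)=274/93, b=Δ0−h0·(2M0+M1)/6=-925/93
seg 1: a=-4, c=M1/2=274/31, d=(M2−M1)/(6·1)=-347/93, b=Δ1−h1·(2M1+M2)/6=-103/93
seg 2: a=0, c=M2/2=-73/31, d=(M3−M2)/(6·3)=73/279, b=Δ2−h2·(2M2+M3)/6=500/93
t_q=5/4 → seg 1, τ=1/4; S=-4+-103/93·τ+274/31·τ²+-347/93·τ³=-7505/1984

  seg 0: a=3 b=-925/93 c=0 d=274/93
  seg 1: a=-4 b=-103/93 c=274/31 d=-347/93
  seg 2: a=0 b=500/93 c=-73/31 d=73/279
S(5/4) = -7505/1984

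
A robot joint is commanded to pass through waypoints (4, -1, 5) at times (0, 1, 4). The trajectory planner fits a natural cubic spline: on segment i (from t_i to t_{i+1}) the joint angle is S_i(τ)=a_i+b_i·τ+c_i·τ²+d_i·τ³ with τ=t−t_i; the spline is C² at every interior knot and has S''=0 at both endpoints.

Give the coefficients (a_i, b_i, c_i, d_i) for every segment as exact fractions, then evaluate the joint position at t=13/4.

  seg 0: a=4 b=-47/8 c=0 d=7/8
  seg 1: a=-1 b=-13/4 c=21/8 d=-7/24
S(13/4) = 847/512

Δ: Δ0=-5, Δ1=2
row 1: diag=8, rhs=42; c'=3/8, d'=21/4
back: M1=21/4
M: M0=0, M1=21/4, M2=0
seg 0: a=4, c=M0/2=0, d=(M1−M0)/(6·1)=7/8, b=Δ0−h0·(2M0+M1)/6=-47/8
seg 1: a=-1, c=M1/2=21/8, d=(M2−M1)/(6·3)=-7/24, b=Δ1−h1·(2M1+M2)/6=-13/4
t_q=13/4 → seg 1, τ=9/4; S=-1+-13/4·τ+21/8·τ²+-7/24·τ³=847/512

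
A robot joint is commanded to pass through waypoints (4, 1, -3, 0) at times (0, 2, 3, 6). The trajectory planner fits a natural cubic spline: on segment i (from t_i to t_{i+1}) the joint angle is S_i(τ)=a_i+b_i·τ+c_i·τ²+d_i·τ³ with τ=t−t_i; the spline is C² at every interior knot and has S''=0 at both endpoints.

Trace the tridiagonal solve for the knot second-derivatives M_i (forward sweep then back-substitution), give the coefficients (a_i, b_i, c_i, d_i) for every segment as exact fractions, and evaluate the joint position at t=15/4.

Δ: Δ0=-3/2, Δ1=-4, Δ2=1
row 1: diag=6, rhs=-15; c'=1/6, d'=-5/2
row 2: denom=8−1·1/6=47/6; d'=(30−1·-5/2)/(47/6)=195/47
back: M2=195/47
back: M1=-5/2−1/6·195/47=-150/47
M: M0=0, M1=-150/47, M2=195/47, M3=0
seg 0: a=4, c=M0/2=0, d=(M1−M0)/(6·2)=-25/94, b=Δ0−h0·(2M0+M1)/6=-41/94
seg 1: a=1, c=M1/2=-75/47, d=(M2−M1)/(6·1)=115/94, b=Δ1−h1·(2M1+M2)/6=-341/94
seg 2: a=-3, c=M2/2=195/94, d=(M3−M2)/(6·3)=-65/282, b=Δ2−h2·(2M2+M3)/6=-148/47
t_q=15/4 → seg 2, τ=3/4; S=-3+-148/47·τ+195/94·τ²+-65/282·τ³=-25821/6016

  seg 0: a=4 b=-41/94 c=0 d=-25/94
  seg 1: a=1 b=-341/94 c=-75/47 d=115/94
  seg 2: a=-3 b=-148/47 c=195/94 d=-65/282
S(15/4) = -25821/6016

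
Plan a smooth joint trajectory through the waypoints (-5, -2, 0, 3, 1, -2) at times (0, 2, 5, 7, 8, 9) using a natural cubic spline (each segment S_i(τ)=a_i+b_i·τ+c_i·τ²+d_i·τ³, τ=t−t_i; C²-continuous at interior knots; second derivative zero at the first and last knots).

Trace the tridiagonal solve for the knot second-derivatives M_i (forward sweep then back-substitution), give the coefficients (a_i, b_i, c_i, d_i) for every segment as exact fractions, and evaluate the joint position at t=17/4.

Δ: Δ0=3/2, Δ1=2/3, Δ2=3/2, Δ3=-2, Δ4=-3
row 1: diag=10, rhs=-5; c'=3/10, d'=-1/2
row 2: denom=10−3·3/10=91/10; d'=(5−3·-1/2)/(91/10)=5/7
row 3: denom=6−2·20/91=506/91; d'=(-21−2·5/7)/(506/91)=-2041/506
row 4: denom=4−1·91/506=1933/506; d'=(-6−1·-2041/506)/(1933/506)=-995/1933
back: M4=-995/1933
back: M3=-2041/506−91/506·-995/1933=-7618/1933
back: M2=5/7−20/91·-7618/1933=3055/1933
back: M1=-1/2−3/10·3055/1933=-1883/1933
M: M0=0, M1=-1883/1933, M2=3055/1933, M3=-7618/1933, M4=-995/1933, M5=0
seg 0: a=-5, c=M0/2=0, d=(M1−M0)/(6·2)=-1883/23196, b=Δ0−h0·(2M0+M1)/6=21163/11598
seg 1: a=-2, c=M1/2=-1883/3866, d=(M2−M1)/(6·3)=823/5799, b=Δ1−h1·(2M1+M2)/6=9865/11598
seg 2: a=0, c=M2/2=3055/3866, d=(M3−M2)/(6·2)=-10673/23196, b=Δ2−h2·(2M2+M3)/6=20413/11598
seg 3: a=3, c=M3/2=-3809/1933, d=(M4−M3)/(6·1)=6623/11598, b=Δ3−h3·(2M3+M4)/6=-6965/11598
seg 4: a=1, c=M4/2=-995/3866, d=(M5−M4)/(6·1)=995/11598, b=Δ4−h4·(2M4+M5)/6=-16402/5799
t_q=17/4 → seg 1, τ=9/4; S=-2+9865/11598·τ+-1883/3866·τ²+823/5799·τ³=-115721/123712

  seg 0: a=-5 b=21163/11598 c=0 d=-1883/23196
  seg 1: a=-2 b=9865/11598 c=-1883/3866 d=823/5799
  seg 2: a=0 b=20413/11598 c=3055/3866 d=-10673/23196
  seg 3: a=3 b=-6965/11598 c=-3809/1933 d=6623/11598
  seg 4: a=1 b=-16402/5799 c=-995/3866 d=995/11598
S(17/4) = -115721/123712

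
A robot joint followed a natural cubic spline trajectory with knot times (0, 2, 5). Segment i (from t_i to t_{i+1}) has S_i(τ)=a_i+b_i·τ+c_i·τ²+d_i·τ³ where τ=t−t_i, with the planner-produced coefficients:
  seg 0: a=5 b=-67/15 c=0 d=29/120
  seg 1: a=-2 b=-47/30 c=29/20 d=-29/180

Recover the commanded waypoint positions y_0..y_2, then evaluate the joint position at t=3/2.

y_0=5 y_1=-2 y_2=2
S(3/2) = -283/320

y_0 = S_0(0) = a_0 = 5
y_1 = S_1(0) = a_1 = -2
y_2 = S_1(3) = 2
t_q=3/2 is in segment 0 (τ=3/2); S_0(τ)=-283/320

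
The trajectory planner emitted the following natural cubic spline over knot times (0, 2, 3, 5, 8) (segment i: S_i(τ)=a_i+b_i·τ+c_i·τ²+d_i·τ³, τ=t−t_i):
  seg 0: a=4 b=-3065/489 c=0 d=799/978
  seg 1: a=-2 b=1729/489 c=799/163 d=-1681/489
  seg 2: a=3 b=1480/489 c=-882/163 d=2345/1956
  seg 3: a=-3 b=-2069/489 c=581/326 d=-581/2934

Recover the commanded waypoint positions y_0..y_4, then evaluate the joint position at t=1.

y_0=4 y_1=-2 y_2=3 y_3=-3 y_4=-5
S(1) = -473/326

y_0 = S_0(0) = a_0 = 4
y_1 = S_1(0) = a_1 = -2
y_2 = S_2(0) = a_2 = 3
y_3 = S_3(0) = a_3 = -3
y_4 = S_3(3) = -5
t_q=1 is in segment 0 (τ=1); S_0(τ)=-473/326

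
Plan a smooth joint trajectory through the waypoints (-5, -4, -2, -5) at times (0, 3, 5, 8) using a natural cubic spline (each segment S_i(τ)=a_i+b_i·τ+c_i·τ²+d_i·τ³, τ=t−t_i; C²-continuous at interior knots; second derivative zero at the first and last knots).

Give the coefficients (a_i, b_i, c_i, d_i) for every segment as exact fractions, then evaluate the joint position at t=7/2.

  seg 0: a=-5 b=0 c=0 d=1/27
  seg 1: a=-4 b=1 c=1/3 d=-1/6
  seg 2: a=-2 b=1/3 c=-2/3 d=2/27
S(7/2) = -55/16

Δ: Δ0=1/3, Δ1=1, Δ2=-1
row 1: diag=10, rhs=4; c'=1/5, d'=2/5
row 2: denom=10−2·1/5=48/5; d'=(-12−2·2/5)/(48/5)=-4/3
back: M2=-4/3
back: M1=2/5−1/5·-4/3=2/3
M: M0=0, M1=2/3, M2=-4/3, M3=0
seg 0: a=-5, c=M0/2=0, d=(M1−M0)/(6·3)=1/27, b=Δ0−h0·(2M0+M1)/6=0
seg 1: a=-4, c=M1/2=1/3, d=(M2−M1)/(6·2)=-1/6, b=Δ1−h1·(2M1+M2)/6=1
seg 2: a=-2, c=M2/2=-2/3, d=(M3−M2)/(6·3)=2/27, b=Δ2−h2·(2M2+M3)/6=1/3
t_q=7/2 → seg 1, τ=1/2; S=-4+1·τ+1/3·τ²+-1/6·τ³=-55/16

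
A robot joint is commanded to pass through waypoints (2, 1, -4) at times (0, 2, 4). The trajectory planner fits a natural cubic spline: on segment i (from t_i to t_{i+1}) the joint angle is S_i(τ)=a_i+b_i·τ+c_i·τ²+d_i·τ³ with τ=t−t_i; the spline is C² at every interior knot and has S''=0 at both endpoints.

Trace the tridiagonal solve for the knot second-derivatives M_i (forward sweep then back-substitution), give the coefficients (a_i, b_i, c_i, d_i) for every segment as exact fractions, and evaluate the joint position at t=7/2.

Δ: Δ0=-1/2, Δ1=-5/2
row 1: diag=8, rhs=-12; c'=1/4, d'=-3/2
back: M1=-3/2
M: M0=0, M1=-3/2, M2=0
seg 0: a=2, c=M0/2=0, d=(M1−M0)/(6·2)=-1/8, b=Δ0−h0·(2M0+M1)/6=0
seg 1: a=1, c=M1/2=-3/4, d=(M2−M1)/(6·2)=1/8, b=Δ1−h1·(2M1+M2)/6=-3/2
t_q=7/2 → seg 1, τ=3/2; S=1+-3/2·τ+-3/4·τ²+1/8·τ³=-161/64

  seg 0: a=2 b=0 c=0 d=-1/8
  seg 1: a=1 b=-3/2 c=-3/4 d=1/8
S(7/2) = -161/64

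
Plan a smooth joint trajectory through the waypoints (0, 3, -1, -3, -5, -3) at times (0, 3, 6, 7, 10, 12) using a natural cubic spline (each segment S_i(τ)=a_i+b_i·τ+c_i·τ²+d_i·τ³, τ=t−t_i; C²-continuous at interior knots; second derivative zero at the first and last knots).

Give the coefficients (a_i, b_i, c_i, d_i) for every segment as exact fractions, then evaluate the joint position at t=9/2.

  seg 0: a=0 b=3154/2019 c=0 d=-1135/18171
  seg 1: a=3 b=-251/2019 c=-1135/2019 d=964/18171
  seg 2: a=-1 b=-4169/2019 c=-57/673 d=302/2019
  seg 3: a=-3 b=-3605/2019 c=245/673 d=2/673
  seg 4: a=-5 b=967/2019 c=263/673 d=-263/4038
S(9/2) = 4651/2692

Δ: Δ0=1, Δ1=-4/3, Δ2=-2, Δ3=-2/3, Δ4=1
row 1: diag=12, rhs=-14; c'=1/4, d'=-7/6
row 2: denom=8−3·1/4=29/4; d'=(-4−3·-7/6)/(29/4)=-2/29
row 3: denom=8−1·4/29=228/29; d'=(8−1·-2/29)/(228/29)=39/38
row 4: denom=10−3·29/76=673/76; d'=(10−3·39/38)/(673/76)=526/673
back: M4=526/673
back: M3=39/38−29/76·526/673=490/673
back: M2=-2/29−4/29·490/673=-114/673
back: M1=-7/6−1/4·-114/673=-2270/2019
M: M0=0, M1=-2270/2019, M2=-114/673, M3=490/673, M4=526/673, M5=0
seg 0: a=0, c=M0/2=0, d=(M1−M0)/(6·3)=-1135/18171, b=Δ0−h0·(2M0+M1)/6=3154/2019
seg 1: a=3, c=M1/2=-1135/2019, d=(M2−M1)/(6·3)=964/18171, b=Δ1−h1·(2M1+M2)/6=-251/2019
seg 2: a=-1, c=M2/2=-57/673, d=(M3−M2)/(6·1)=302/2019, b=Δ2−h2·(2M2+M3)/6=-4169/2019
seg 3: a=-3, c=M3/2=245/673, d=(M4−M3)/(6·3)=2/673, b=Δ3−h3·(2M3+M4)/6=-3605/2019
seg 4: a=-5, c=M4/2=263/673, d=(M5−M4)/(6·2)=-263/4038, b=Δ4−h4·(2M4+M5)/6=967/2019
t_q=9/2 → seg 1, τ=3/2; S=3+-251/2019·τ+-1135/2019·τ²+964/18171·τ³=4651/2692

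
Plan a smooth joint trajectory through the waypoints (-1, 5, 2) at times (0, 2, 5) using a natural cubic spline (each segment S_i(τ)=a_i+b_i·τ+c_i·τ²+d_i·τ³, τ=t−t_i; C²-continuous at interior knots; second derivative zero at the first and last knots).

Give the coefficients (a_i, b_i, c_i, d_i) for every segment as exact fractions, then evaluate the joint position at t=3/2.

  seg 0: a=-1 b=19/5 c=0 d=-1/5
  seg 1: a=5 b=7/5 c=-6/5 d=2/15
S(3/2) = 161/40

Δ: Δ0=3, Δ1=-1
row 1: diag=10, rhs=-24; c'=3/10, d'=-12/5
back: M1=-12/5
M: M0=0, M1=-12/5, M2=0
seg 0: a=-1, c=M0/2=0, d=(M1−M0)/(6·2)=-1/5, b=Δ0−h0·(2M0+M1)/6=19/5
seg 1: a=5, c=M1/2=-6/5, d=(M2−M1)/(6·3)=2/15, b=Δ1−h1·(2M1+M2)/6=7/5
t_q=3/2 → seg 0, τ=3/2; S=-1+19/5·τ+0·τ²+-1/5·τ³=161/40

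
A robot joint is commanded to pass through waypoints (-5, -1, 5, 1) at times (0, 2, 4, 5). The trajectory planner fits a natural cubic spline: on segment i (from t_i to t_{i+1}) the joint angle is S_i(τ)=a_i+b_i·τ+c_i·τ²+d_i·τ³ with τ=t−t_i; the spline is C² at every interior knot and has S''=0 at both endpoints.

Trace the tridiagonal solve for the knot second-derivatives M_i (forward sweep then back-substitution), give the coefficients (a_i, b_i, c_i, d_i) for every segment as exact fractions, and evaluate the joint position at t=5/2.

Δ: Δ0=2, Δ1=3, Δ2=-4
row 1: diag=8, rhs=6; c'=1/4, d'=3/4
row 2: denom=6−2·1/4=11/2; d'=(-42−2·3/4)/(11/2)=-87/11
back: M2=-87/11
back: M1=3/4−1/4·-87/11=30/11
M: M0=0, M1=30/11, M2=-87/11, M3=0
seg 0: a=-5, c=M0/2=0, d=(M1−M0)/(6·2)=5/22, b=Δ0−h0·(2M0+M1)/6=12/11
seg 1: a=-1, c=M1/2=15/11, d=(M2−M1)/(6·2)=-39/44, b=Δ1−h1·(2M1+M2)/6=42/11
seg 2: a=5, c=M2/2=-87/22, d=(M3−M2)/(6·1)=29/22, b=Δ2−h2·(2M2+M3)/6=-15/11
t_q=5/2 → seg 1, τ=1/2; S=-1+42/11·τ+15/11·τ²+-39/44·τ³=401/352

  seg 0: a=-5 b=12/11 c=0 d=5/22
  seg 1: a=-1 b=42/11 c=15/11 d=-39/44
  seg 2: a=5 b=-15/11 c=-87/22 d=29/22
S(5/2) = 401/352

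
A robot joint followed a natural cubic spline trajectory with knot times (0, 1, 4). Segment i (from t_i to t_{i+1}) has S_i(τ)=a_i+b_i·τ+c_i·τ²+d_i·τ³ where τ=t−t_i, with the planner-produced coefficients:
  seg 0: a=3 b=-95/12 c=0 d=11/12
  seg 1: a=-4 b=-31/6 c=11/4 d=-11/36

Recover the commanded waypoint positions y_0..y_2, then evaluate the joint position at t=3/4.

y_0 = S_0(0) = a_0 = 3
y_1 = S_1(0) = a_1 = -4
y_2 = S_1(3) = -3
t_q=3/4 is in segment 0 (τ=3/4); S_0(τ)=-653/256

y_0=3 y_1=-4 y_2=-3
S(3/4) = -653/256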